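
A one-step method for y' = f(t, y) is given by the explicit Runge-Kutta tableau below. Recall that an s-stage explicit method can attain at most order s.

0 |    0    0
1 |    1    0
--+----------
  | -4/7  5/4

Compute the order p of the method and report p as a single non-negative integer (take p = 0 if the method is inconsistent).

0

b = (-4/7, 5/4)
c = (0, 1)
Σ b_i: (-4/7)·1 + 5/4·1 = 19/28 ≠ 1 ⇒ order 0.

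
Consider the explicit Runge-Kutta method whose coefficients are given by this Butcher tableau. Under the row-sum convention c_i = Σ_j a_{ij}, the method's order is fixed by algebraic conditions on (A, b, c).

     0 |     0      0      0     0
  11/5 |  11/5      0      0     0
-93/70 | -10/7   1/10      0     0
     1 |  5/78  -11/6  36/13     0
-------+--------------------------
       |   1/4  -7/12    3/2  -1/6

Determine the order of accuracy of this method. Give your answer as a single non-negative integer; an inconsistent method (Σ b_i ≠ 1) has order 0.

b = (1/4, -7/12, 3/2, -1/6)
c = (0, 11/5, -93/70, 1)
Ac = (0, 0, 11/50, -4211/546)
Σ b_i: 1/4·1 + (-7/12)·1 + 3/2·1 + (-1/6)·1 = 1 ✓
b·c: (-7/12)·11/5 + 3/2·(-93/70) + (-1/6)·1 = -241/70 ≠ 1/2 ⇒ order 1.

1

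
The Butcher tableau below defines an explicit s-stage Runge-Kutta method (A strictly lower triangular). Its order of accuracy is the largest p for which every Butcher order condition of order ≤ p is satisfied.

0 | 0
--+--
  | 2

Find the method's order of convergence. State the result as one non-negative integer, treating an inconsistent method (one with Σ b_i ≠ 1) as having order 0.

0

b = (2)
c = (0)
Σ b_i: 2·1 = 2 ≠ 1 ⇒ order 0.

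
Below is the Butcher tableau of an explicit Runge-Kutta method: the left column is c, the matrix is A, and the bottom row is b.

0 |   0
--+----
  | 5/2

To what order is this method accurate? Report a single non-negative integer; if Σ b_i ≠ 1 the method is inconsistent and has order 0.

b = (5/2)
c = (0)
Σ b_i: 5/2·1 = 5/2 ≠ 1 ⇒ order 0.

0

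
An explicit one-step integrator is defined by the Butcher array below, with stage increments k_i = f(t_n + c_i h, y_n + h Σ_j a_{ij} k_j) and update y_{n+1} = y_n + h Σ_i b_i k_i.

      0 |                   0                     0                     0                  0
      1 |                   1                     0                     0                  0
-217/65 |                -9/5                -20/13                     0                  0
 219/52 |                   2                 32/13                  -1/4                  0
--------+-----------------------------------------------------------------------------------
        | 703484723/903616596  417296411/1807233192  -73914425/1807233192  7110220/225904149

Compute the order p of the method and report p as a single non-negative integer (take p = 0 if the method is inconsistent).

b = (703484723/903616596, 417296411/1807233192, -73914425/1807233192, 7110220/225904149)
c = (0, 1, -217/65, 219/52)
Ac = (0, 0, -20/13, 857/260)
Σ b_i: 703484723/903616596·1 + 417296411/1807233192·1 + (-73914425/1807233192)·1 + 7110220/225904149·1 = 1 ✓
b·c: 417296411/1807233192·1 + (-73914425/1807233192)·(-217/65) + 7110220/225904149·219/52 = 1/2 ✓
b·c²: 417296411/1807233192·1 + (-73914425/1807233192)·47089/4225 + 7110220/225904149·47961/2704 = 1/3 ✓
b·Ac: (-73914425/1807233192)·(-20/13) + 7110220/225904149·857/260 = 1/6 ✓
b·c³: 417296411/1807233192·1 + (-73914425/1807233192)·(-10218313/274625) + 7110220/225904149·10503459/140608 = 8240673689/2008036880 ≠ 1/4 ⇒ order 3.
b·(c∘Ac): (-73914425/1807233192)·868/169 + 7110220/225904149·187683/13520 = 2664962351/11747015748 ≠ 1/8
b·Ac²: (-73914425/1807233192)·(-20/13) + 7110220/225904149·(-5489/16900) = 515881753/9789179790 ≠ 1/12
b·A²c: 7110220/225904149·5/13 = 2734700/225904149 ≠ 1/24

3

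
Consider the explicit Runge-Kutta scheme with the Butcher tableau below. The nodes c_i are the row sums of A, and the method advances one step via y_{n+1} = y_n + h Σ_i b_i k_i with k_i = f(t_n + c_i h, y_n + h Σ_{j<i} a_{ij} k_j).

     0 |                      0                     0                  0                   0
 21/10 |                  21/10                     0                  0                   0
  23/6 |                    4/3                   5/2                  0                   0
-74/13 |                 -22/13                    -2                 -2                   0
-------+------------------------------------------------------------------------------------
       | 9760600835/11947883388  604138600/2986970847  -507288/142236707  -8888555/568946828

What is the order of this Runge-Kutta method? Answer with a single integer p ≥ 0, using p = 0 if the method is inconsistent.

3

b = (9760600835/11947883388, 604138600/2986970847, -507288/142236707, -8888555/568946828)
c = (0, 21/10, 23/6, -74/13)
Ac = (0, 0, 21/4, -178/15)
Σ b_i: 9760600835/11947883388·1 + 604138600/2986970847·1 + (-507288/142236707)·1 + (-8888555/568946828)·1 = 1 ✓
b·c: 604138600/2986970847·21/10 + (-507288/142236707)·23/6 + (-8888555/568946828)·(-74/13) = 1/2 ✓
b·c²: 604138600/2986970847·441/100 + (-507288/142236707)·529/36 + (-8888555/568946828)·5476/169 = 1/3 ✓
b·Ac: (-507288/142236707)·21/4 + (-8888555/568946828)·(-178/15) = 1/6 ✓
b·c³: 604138600/2986970847·9261/1000 + (-507288/142236707)·12167/216 + (-8888555/568946828)·(-405224/2197) = 378910902736/83208473595 ≠ 1/4 ⇒ order 3.
b·(c∘Ac): (-507288/142236707)·161/8 + (-8888555/568946828)·13172/195 = -480935384/426710121 ≠ 1/8
b·Ac²: (-507288/142236707)·441/40 + (-8888555/568946828)·(-8597/225) = 14276268431/25602607260 ≠ 1/12
b·A²c: (-8888555/568946828)·(-21/2) = 186659655/1137893656 ≠ 1/24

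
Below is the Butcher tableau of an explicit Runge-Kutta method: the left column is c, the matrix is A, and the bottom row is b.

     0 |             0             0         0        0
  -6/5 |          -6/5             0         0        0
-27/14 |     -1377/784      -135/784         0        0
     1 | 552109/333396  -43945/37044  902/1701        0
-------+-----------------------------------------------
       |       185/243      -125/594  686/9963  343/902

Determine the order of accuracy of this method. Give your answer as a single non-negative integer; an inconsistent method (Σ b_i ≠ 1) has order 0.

4

b = (185/243, -125/594, 686/9963, 343/902)
c = (0, -6/5, -27/14, 1)
Ac = (0, 0, 81/392, 275/686)
Σ b_i: 185/243·1 + (-125/594)·1 + 686/9963·1 + 343/902·1 = 1 ✓
b·c: (-125/594)·(-6/5) + 686/9963·(-27/14) + 343/902·1 = 1/2 ✓
b·c²: (-125/594)·36/25 + 686/9963·729/196 + 343/902·1 = 1/3 ✓
b·Ac: 686/9963·81/392 + 343/902·275/686 = 1/6 ✓
b·c³: (-125/594)·(-216/125) + 686/9963·(-19683/2744) + 343/902·1 = 1/4 ✓
b·(c∘Ac): 686/9963·(-2187/5488) + 343/902·275/686 = 1/8 ✓
b·Ac²: 686/9963·(-243/980) + 343/902·2717/10290 = 1/12 ✓
b·A²c: 343/902·451/4116 = 1/24 ✓; 4 stages ⇒ order 4.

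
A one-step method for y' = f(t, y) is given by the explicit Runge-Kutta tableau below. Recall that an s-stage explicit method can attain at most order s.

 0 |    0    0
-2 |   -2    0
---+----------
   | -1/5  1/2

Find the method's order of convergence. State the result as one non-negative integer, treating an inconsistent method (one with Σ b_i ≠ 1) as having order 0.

0

b = (-1/5, 1/2)
c = (0, -2)
Σ b_i: (-1/5)·1 + 1/2·1 = 3/10 ≠ 1 ⇒ order 0.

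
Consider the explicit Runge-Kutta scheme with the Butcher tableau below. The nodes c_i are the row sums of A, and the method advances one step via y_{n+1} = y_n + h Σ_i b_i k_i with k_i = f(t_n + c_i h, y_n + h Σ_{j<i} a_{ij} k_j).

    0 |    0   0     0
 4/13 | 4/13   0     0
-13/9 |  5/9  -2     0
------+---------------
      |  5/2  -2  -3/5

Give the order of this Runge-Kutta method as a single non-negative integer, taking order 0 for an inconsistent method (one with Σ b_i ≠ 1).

0

b = (5/2, -2, -3/5)
c = (0, 4/13, -13/9)
Ac = (0, 0, -8/13)
Σ b_i: 5/2·1 + (-2)·1 + (-3/5)·1 = -1/10 ≠ 1 ⇒ order 0.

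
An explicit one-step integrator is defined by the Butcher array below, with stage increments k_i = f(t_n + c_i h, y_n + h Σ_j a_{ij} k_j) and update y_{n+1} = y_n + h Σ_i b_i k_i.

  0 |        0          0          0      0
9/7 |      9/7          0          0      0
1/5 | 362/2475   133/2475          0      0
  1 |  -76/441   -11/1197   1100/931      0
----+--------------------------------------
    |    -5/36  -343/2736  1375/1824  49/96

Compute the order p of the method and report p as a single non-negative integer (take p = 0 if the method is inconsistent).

4

b = (-5/36, -343/2736, 1375/1824, 49/96)
c = (0, 9/7, 1/5, 1)
Ac = (0, 0, 19/275, 11/49)
Σ b_i: (-5/36)·1 + (-343/2736)·1 + 1375/1824·1 + 49/96·1 = 1 ✓
b·c: (-343/2736)·9/7 + 1375/1824·1/5 + 49/96·1 = 1/2 ✓
b·c²: (-343/2736)·81/49 + 1375/1824·1/25 + 49/96·1 = 1/3 ✓
b·Ac: 1375/1824·19/275 + 49/96·11/49 = 1/6 ✓
b·c³: (-343/2736)·729/343 + 1375/1824·1/125 + 49/96·1 = 1/4 ✓
b·(c∘Ac): 1375/1824·19/1375 + 49/96·11/49 = 1/8 ✓
b·Ac²: 1375/1824·171/1925 + 49/96·11/343 = 1/12 ✓
b·A²c: 49/96·4/49 = 1/24 ✓; 4 stages ⇒ order 4.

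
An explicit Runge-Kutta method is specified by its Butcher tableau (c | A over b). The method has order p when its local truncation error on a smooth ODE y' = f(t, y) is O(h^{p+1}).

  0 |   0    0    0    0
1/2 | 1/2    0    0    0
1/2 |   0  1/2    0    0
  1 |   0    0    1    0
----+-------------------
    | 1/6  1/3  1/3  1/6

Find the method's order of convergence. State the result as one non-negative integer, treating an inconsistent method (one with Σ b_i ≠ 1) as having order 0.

b = (1/6, 1/3, 1/3, 1/6)
c = (0, 1/2, 1/2, 1)
Ac = (0, 0, 1/4, 1/2)
Σ b_i: 1/6·1 + 1/3·1 + 1/3·1 + 1/6·1 = 1 ✓
b·c: 1/3·1/2 + 1/3·1/2 + 1/6·1 = 1/2 ✓
b·c²: 1/3·1/4 + 1/3·1/4 + 1/6·1 = 1/3 ✓
b·Ac: 1/3·1/4 + 1/6·1/2 = 1/6 ✓
b·c³: 1/3·1/8 + 1/3·1/8 + 1/6·1 = 1/4 ✓
b·(c∘Ac): 1/3·1/8 + 1/6·1/2 = 1/8 ✓
b·Ac²: 1/3·1/8 + 1/6·1/4 = 1/12 ✓
b·A²c: 1/6·1/4 = 1/24 ✓; 4 stages ⇒ order 4.

4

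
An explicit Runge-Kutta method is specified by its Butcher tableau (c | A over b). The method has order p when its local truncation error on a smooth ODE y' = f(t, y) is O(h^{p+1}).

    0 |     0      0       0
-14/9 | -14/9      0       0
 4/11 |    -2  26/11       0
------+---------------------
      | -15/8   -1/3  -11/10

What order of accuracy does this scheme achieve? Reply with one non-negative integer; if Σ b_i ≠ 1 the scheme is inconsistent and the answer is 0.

0

b = (-15/8, -1/3, -11/10)
c = (0, -14/9, 4/11)
Ac = (0, 0, -364/99)
Σ b_i: (-15/8)·1 + (-1/3)·1 + (-11/10)·1 = -397/120 ≠ 1 ⇒ order 0.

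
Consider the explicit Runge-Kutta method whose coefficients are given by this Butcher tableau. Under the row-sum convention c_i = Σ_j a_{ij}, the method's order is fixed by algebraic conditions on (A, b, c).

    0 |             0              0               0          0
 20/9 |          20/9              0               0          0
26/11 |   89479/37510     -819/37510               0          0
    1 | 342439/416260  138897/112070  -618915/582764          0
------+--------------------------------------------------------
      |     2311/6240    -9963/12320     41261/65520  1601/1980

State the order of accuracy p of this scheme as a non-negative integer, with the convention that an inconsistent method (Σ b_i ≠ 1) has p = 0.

4

b = (2311/6240, -9963/12320, 41261/65520, 1601/1980)
c = (0, 20/9, 26/11, 1)
Ac = (0, 0, -182/3751, 781/3202)
Σ b_i: 2311/6240·1 + (-9963/12320)·1 + 41261/65520·1 + 1601/1980·1 = 1 ✓
b·c: (-9963/12320)·20/9 + 41261/65520·26/11 + 1601/1980·1 = 1/2 ✓
b·c²: (-9963/12320)·400/81 + 41261/65520·676/121 + 1601/1980·1 = 1/3 ✓
b·Ac: 41261/65520·(-182/3751) + 1601/1980·781/3202 = 1/6 ✓
b·c³: (-9963/12320)·8000/729 + 41261/65520·17576/1331 + 1601/1980·1 = 1/4 ✓
b·(c∘Ac): 41261/65520·(-4732/41261) + 1601/1980·781/3202 = 1/8 ✓
b·Ac²: 41261/65520·(-3640/33759) + 1601/1980·2695/14409 = 1/12 ✓
b·A²c: 1601/1980·165/3202 = 1/24 ✓; 4 stages ⇒ order 4.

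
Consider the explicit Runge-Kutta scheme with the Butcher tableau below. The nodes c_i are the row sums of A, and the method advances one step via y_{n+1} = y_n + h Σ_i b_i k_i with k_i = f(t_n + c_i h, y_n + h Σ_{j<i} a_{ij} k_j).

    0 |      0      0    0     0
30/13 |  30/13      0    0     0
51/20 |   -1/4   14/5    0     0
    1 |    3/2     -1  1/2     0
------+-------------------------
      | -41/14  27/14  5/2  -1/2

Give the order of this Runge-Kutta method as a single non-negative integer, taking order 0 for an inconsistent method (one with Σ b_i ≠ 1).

1

b = (-41/14, 27/14, 5/2, -1/2)
c = (0, 30/13, 51/20, 1)
Ac = (0, 0, 84/13, -537/520)
Σ b_i: (-41/14)·1 + 27/14·1 + 5/2·1 + (-1/2)·1 = 1 ✓
b·c: 27/14·30/13 + 5/2·51/20 + (-1/2)·1 = 7517/728 ≠ 1/2 ⇒ order 1.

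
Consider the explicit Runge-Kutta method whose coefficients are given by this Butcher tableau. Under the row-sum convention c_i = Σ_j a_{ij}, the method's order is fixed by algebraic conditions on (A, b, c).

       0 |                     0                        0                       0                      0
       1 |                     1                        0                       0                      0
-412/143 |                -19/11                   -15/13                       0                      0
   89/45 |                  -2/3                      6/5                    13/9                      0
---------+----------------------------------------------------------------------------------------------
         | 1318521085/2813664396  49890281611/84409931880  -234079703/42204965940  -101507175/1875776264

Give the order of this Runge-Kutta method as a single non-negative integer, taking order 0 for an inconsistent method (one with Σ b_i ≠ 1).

b = (1318521085/2813664396, 49890281611/84409931880, -234079703/42204965940, -101507175/1875776264)
c = (0, 1, -412/143, 89/45)
Ac = (0, 0, -15/13, -1466/495)
Σ b_i: 1318521085/2813664396·1 + 49890281611/84409931880·1 + (-234079703/42204965940)·1 + (-101507175/1875776264)·1 = 1 ✓
b·c: 49890281611/84409931880·1 + (-234079703/42204965940)·(-412/143) + (-101507175/1875776264)·89/45 = 1/2 ✓
b·c²: 49890281611/84409931880·1 + (-234079703/42204965940)·169744/20449 + (-101507175/1875776264)·7921/2025 = 1/3 ✓
b·Ac: (-234079703/42204965940)·(-15/13) + (-101507175/1875776264)·(-1466/495) = 1/6 ✓
b·c³: 49890281611/84409931880·1 + (-234079703/42204965940)·(-69934528/2924207) + (-101507175/1875776264)·704969/91125 = 306838338533/1005885021570 ≠ 1/4 ⇒ order 3.
b·(c∘Ac): (-234079703/42204965940)·6180/1859 + (-101507175/1875776264)·(-130474/22275) = 839977223/2813664396 ≠ 1/8
b·Ac²: (-234079703/42204965940)·(-15/13) + (-101507175/1875776264)·933662/70785 = -71154305078/100588502157 ≠ 1/12
b·A²c: (-101507175/1875776264)·(-5/3) = 169178625/1875776264 ≠ 1/24

3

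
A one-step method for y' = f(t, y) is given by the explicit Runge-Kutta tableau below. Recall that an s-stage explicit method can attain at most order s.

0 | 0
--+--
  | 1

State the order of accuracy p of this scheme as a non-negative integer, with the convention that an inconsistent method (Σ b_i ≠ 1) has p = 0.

b = (1)
c = (0)
Σ b_i: 1·1 = 1 ✓; 1 stage ⇒ order 1.

1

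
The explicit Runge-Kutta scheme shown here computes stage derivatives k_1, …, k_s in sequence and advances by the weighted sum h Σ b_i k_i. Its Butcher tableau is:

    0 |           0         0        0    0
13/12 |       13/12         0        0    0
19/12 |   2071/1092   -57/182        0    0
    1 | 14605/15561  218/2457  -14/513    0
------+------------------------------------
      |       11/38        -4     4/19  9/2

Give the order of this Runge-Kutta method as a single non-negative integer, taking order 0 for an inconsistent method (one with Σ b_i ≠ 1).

4

b = (11/38, -4, 4/19, 9/2)
c = (0, 13/12, 19/12, 1)
Ac = (0, 0, -19/56, 10/189)
Σ b_i: 11/38·1 + (-4)·1 + 4/19·1 + 9/2·1 = 1 ✓
b·c: (-4)·13/12 + 4/19·19/12 + 9/2·1 = 1/2 ✓
b·c²: (-4)·169/144 + 4/19·361/144 + 9/2·1 = 1/3 ✓
b·Ac: 4/19·(-19/56) + 9/2·10/189 = 1/6 ✓
b·c³: (-4)·2197/1728 + 4/19·6859/1728 + 9/2·1 = 1/4 ✓
b·(c∘Ac): 4/19·(-361/672) + 9/2·10/189 = 1/8 ✓
b·Ac²: 4/19·(-247/672) + 9/2·1/28 = 1/12 ✓
b·A²c: 9/2·1/108 = 1/24 ✓; 4 stages ⇒ order 4.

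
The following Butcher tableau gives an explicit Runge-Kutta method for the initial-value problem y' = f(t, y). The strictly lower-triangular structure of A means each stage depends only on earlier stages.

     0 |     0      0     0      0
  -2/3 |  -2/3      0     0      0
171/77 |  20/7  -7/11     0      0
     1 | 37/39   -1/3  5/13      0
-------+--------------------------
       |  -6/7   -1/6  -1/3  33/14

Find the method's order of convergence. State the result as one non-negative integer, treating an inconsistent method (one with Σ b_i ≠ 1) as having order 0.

1

b = (-6/7, -1/6, -1/3, 33/14)
c = (0, -2/3, 171/77, 1)
Ac = (0, 0, 14/33, 9697/9009)
Σ b_i: (-6/7)·1 + (-1/6)·1 + (-1/3)·1 + 33/14·1 = 1 ✓
b·c: (-1/6)·(-2/3) + (-1/3)·171/77 + 33/14·1 = 2395/1386 ≠ 1/2 ⇒ order 1.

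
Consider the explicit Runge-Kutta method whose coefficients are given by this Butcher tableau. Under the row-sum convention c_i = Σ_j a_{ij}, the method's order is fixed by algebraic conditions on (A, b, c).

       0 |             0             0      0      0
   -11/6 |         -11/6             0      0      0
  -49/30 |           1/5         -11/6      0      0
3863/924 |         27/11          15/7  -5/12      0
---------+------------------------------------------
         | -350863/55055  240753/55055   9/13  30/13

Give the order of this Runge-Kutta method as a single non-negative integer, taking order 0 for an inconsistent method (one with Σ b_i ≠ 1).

b = (-350863/55055, 240753/55055, 9/13, 30/13)
c = (0, -11/6, -49/30, 3863/924)
Ac = (0, 0, 121/36, -1637/504)
Σ b_i: (-350863/55055)·1 + 240753/55055·1 + 9/13·1 + 30/13·1 = 1 ✓
b·c: 240753/55055·(-11/6) + 9/13·(-49/30) + 30/13·3863/924 = 1/2 ✓
b·c²: 240753/55055·121/36 + 9/13·2401/900 + 30/13·14922769/853776 = 876828423/15415400 ≠ 1/3 ⇒ order 2.
b·Ac: 9/13·121/36 + 30/13·(-1637/504) = -1411/273 ≠ 1/6

2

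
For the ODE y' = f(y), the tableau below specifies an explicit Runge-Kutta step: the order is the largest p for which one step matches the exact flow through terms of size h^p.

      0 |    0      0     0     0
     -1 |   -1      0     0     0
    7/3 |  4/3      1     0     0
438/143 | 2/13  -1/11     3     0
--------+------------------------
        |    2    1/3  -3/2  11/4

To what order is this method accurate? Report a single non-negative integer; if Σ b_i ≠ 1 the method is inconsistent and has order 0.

0

b = (2, 1/3, -3/2, 11/4)
c = (0, -1, 7/3, 438/143)
Ac = (0, 0, -1, 78/11)
Σ b_i: 2·1 + 1/3·1 + (-3/2)·1 + 11/4·1 = 43/12 ≠ 1 ⇒ order 0.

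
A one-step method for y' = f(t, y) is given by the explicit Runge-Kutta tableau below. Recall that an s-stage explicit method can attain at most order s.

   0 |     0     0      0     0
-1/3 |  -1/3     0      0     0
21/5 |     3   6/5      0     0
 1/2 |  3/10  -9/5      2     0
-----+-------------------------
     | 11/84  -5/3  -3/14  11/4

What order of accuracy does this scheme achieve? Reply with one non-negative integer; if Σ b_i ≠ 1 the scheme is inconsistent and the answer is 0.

1

b = (11/84, -5/3, -3/14, 11/4)
c = (0, -1/3, 21/5, 1/2)
Ac = (0, 0, -2/5, 9)
Σ b_i: 11/84·1 + (-5/3)·1 + (-3/14)·1 + 11/4·1 = 1 ✓
b·c: (-5/3)·(-1/3) + (-3/14)·21/5 + 11/4·1/2 = 371/360 ≠ 1/2 ⇒ order 1.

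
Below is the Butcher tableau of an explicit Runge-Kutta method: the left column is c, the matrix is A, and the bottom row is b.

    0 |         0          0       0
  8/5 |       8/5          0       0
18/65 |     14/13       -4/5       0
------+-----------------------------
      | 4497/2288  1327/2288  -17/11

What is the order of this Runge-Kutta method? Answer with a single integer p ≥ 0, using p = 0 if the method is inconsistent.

2

b = (4497/2288, 1327/2288, -17/11)
c = (0, 8/5, 18/65)
Ac = (0, 0, -32/25)
Σ b_i: 4497/2288·1 + 1327/2288·1 + (-17/11)·1 = 1 ✓
b·c: 1327/2288·8/5 + (-17/11)·18/65 = 1/2 ✓
b·c²: 1327/2288·64/25 + (-17/11)·324/4225 = 63496/46475 ≠ 1/3 ⇒ order 2.
b·Ac: (-17/11)·(-32/25) = 544/275 ≠ 1/6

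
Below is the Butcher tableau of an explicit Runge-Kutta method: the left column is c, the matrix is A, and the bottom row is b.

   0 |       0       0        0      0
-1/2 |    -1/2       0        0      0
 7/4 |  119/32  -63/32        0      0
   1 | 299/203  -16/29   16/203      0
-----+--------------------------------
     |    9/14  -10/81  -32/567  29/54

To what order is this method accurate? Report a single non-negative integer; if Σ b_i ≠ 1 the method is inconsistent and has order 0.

4

b = (9/14, -10/81, -32/567, 29/54)
c = (0, -1/2, 7/4, 1)
Ac = (0, 0, 63/64, 12/29)
Σ b_i: 9/14·1 + (-10/81)·1 + (-32/567)·1 + 29/54·1 = 1 ✓
b·c: (-10/81)·(-1/2) + (-32/567)·7/4 + 29/54·1 = 1/2 ✓
b·c²: (-10/81)·1/4 + (-32/567)·49/16 + 29/54·1 = 1/3 ✓
b·Ac: (-32/567)·63/64 + 29/54·12/29 = 1/6 ✓
b·c³: (-10/81)·(-1/8) + (-32/567)·343/64 + 29/54·1 = 1/4 ✓
b·(c∘Ac): (-32/567)·441/256 + 29/54·12/29 = 1/8 ✓
b·Ac²: (-32/567)·(-63/128) + 29/54·3/29 = 1/12 ✓
b·A²c: 29/54·9/116 = 1/24 ✓; 4 stages ⇒ order 4.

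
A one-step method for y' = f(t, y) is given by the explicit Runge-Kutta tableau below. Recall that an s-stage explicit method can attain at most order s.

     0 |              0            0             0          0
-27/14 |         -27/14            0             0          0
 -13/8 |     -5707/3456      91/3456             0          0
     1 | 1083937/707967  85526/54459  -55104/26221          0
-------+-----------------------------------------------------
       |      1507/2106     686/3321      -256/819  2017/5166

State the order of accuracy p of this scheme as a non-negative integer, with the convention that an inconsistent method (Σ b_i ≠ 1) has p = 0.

4

b = (1507/2106, 686/3321, -256/819, 2017/5166)
c = (0, -27/14, -13/8, 1)
Ac = (0, 0, -13/256, 779/2017)
Σ b_i: 1507/2106·1 + 686/3321·1 + (-256/819)·1 + 2017/5166·1 = 1 ✓
b·c: 686/3321·(-27/14) + (-256/819)·(-13/8) + 2017/5166·1 = 1/2 ✓
b·c²: 686/3321·729/196 + (-256/819)·169/64 + 2017/5166·1 = 1/3 ✓
b·Ac: (-256/819)·(-13/256) + 2017/5166·779/2017 = 1/6 ✓
b·c³: 686/3321·(-19683/2744) + (-256/819)·(-2197/512) + 2017/5166·1 = 1/4 ✓
b·(c∘Ac): (-256/819)·169/2048 + 2017/5166·779/2017 = 1/8 ✓
b·Ac²: (-256/819)·351/3584 + 2017/5166·8241/28238 = 1/12 ✓
b·A²c: 2017/5166·861/8068 = 1/24 ✓; 4 stages ⇒ order 4.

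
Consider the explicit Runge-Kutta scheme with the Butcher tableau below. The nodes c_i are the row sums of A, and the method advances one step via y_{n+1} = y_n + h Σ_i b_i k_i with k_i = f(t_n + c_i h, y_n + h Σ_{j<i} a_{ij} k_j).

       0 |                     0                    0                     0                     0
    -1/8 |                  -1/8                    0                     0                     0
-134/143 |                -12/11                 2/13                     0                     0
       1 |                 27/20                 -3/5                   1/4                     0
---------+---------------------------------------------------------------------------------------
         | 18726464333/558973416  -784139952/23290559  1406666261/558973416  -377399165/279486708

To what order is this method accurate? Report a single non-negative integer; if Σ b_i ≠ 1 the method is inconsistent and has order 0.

b = (18726464333/558973416, -784139952/23290559, 1406666261/558973416, -377399165/279486708)
c = (0, -1/8, -134/143, 1)
Ac = (0, 0, -1/52, -911/5720)
Σ b_i: 18726464333/558973416·1 + (-784139952/23290559)·1 + 1406666261/558973416·1 + (-377399165/279486708)·1 = 1 ✓
b·c: (-784139952/23290559)·(-1/8) + 1406666261/558973416·(-134/143) + (-377399165/279486708)·1 = 1/2 ✓
b·c²: (-784139952/23290559)·1/64 + 1406666261/558973416·17956/20449 + (-377399165/279486708)·1 = 1/3 ✓
b·Ac: 1406666261/558973416·(-1/52) + (-377399165/279486708)·(-911/5720) = 1/6 ✓
b·c³: (-784139952/23290559)·(-1/512) + 1406666261/558973416·(-2406104/2924207) + (-377399165/279486708)·1 = -357591281507/106577597984 ≠ 1/4 ⇒ order 3.
b·(c∘Ac): 1406666261/558973416·67/3718 + (-377399165/279486708)·(-911/5720) = 194083009/745297888 ≠ 1/8
b·Ac²: 1406666261/558973416·1/416 + (-377399165/279486708)·1375133/6543680 = -59197041471/213155195968 ≠ 1/12
b·A²c: (-377399165/279486708)·(-1/208) = 29030705/4471787328 ≠ 1/24

3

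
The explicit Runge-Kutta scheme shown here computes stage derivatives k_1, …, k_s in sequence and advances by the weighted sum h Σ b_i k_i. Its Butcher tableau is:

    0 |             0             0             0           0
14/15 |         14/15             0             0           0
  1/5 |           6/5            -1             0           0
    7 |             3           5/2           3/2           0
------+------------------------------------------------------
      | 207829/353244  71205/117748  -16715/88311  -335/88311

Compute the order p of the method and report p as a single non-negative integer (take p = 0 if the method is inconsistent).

3

b = (207829/353244, 71205/117748, -16715/88311, -335/88311)
c = (0, 14/15, 1/5, 7)
Ac = (0, 0, -14/15, 79/30)
Σ b_i: 207829/353244·1 + 71205/117748·1 + (-16715/88311)·1 + (-335/88311)·1 = 1 ✓
b·c: 71205/117748·14/15 + (-16715/88311)·1/5 + (-335/88311)·7 = 1/2 ✓
b·c²: 71205/117748·196/225 + (-16715/88311)·1/25 + (-335/88311)·49 = 1/3 ✓
b·Ac: (-16715/88311)·(-14/15) + (-335/88311)·79/30 = 1/6 ✓
b·c³: 71205/117748·2744/3375 + (-16715/88311)·1/125 + (-335/88311)·343 = -5371462/6623325 ≠ 1/4 ⇒ order 3.
b·(c∘Ac): (-16715/88311)·(-14/75) + (-335/88311)·553/30 = -91651/2649330 ≠ 1/8
b·Ac²: (-16715/88311)·(-196/225) + (-335/88311)·1007/450 = 414329/2649330 ≠ 1/12
b·A²c: (-335/88311)·(-7/5) = 469/88311 ≠ 1/24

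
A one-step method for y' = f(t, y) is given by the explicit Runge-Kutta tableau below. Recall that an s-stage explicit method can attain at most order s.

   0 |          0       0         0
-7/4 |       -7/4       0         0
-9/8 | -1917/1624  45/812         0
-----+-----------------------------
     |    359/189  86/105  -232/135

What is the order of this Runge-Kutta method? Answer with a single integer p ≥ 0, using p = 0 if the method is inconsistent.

3

b = (359/189, 86/105, -232/135)
c = (0, -7/4, -9/8)
Ac = (0, 0, -45/464)
Σ b_i: 359/189·1 + 86/105·1 + (-232/135)·1 = 1 ✓
b·c: 86/105·(-7/4) + (-232/135)·(-9/8) = 1/2 ✓
b·c²: 86/105·49/16 + (-232/135)·81/64 = 1/3 ✓
b·Ac: (-232/135)·(-45/464) = 1/6 ✓; 3 stages ⇒ order 3.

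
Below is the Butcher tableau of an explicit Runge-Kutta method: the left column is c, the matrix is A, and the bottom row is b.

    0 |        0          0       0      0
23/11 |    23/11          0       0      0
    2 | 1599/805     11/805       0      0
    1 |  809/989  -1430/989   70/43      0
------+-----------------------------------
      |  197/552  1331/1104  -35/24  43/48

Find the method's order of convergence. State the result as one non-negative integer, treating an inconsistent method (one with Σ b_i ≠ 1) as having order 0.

b = (197/552, 1331/1104, -35/24, 43/48)
c = (0, 23/11, 2, 1)
Ac = (0, 0, 1/35, 10/43)
Σ b_i: 197/552·1 + 1331/1104·1 + (-35/24)·1 + 43/48·1 = 1 ✓
b·c: 1331/1104·23/11 + (-35/24)·2 + 43/48·1 = 1/2 ✓
b·c²: 1331/1104·529/121 + (-35/24)·4 + 43/48·1 = 1/3 ✓
b·Ac: (-35/24)·1/35 + 43/48·10/43 = 1/6 ✓
b·c³: 1331/1104·12167/1331 + (-35/24)·8 + 43/48·1 = 1/4 ✓
b·(c∘Ac): (-35/24)·2/35 + 43/48·10/43 = 1/8 ✓
b·Ac²: (-35/24)·23/385 + 43/48·90/473 = 1/12 ✓
b·A²c: 43/48·2/43 = 1/24 ✓; 4 stages ⇒ order 4.

4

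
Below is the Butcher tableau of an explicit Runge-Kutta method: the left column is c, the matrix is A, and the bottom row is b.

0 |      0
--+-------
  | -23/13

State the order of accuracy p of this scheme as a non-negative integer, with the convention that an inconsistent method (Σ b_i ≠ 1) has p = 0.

b = (-23/13)
c = (0)
Σ b_i: (-23/13)·1 = -23/13 ≠ 1 ⇒ order 0.

0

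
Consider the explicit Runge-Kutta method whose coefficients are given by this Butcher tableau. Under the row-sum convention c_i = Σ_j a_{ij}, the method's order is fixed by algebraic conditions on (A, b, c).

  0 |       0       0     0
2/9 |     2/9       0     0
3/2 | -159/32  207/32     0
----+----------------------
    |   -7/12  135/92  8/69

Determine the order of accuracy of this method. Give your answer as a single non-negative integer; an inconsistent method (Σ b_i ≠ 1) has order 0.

3

b = (-7/12, 135/92, 8/69)
c = (0, 2/9, 3/2)
Ac = (0, 0, 23/16)
Σ b_i: (-7/12)·1 + 135/92·1 + 8/69·1 = 1 ✓
b·c: 135/92·2/9 + 8/69·3/2 = 1/2 ✓
b·c²: 135/92·4/81 + 8/69·9/4 = 1/3 ✓
b·Ac: 8/69·23/16 = 1/6 ✓; 3 stages ⇒ order 3.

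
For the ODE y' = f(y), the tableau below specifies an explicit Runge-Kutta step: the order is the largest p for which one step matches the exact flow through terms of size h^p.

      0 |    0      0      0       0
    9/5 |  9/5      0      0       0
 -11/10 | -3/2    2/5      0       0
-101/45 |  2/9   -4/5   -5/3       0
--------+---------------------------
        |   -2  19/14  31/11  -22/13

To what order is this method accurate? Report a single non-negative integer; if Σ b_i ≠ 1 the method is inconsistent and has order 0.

b = (-2, 19/14, 31/11, -22/13)
c = (0, 9/5, -11/10, -101/45)
Ac = (0, 0, 18/25, 59/150)
Σ b_i: (-2)·1 + 19/14·1 + 31/11·1 + (-22/13)·1 = 967/2002 ≠ 1 ⇒ order 0.

0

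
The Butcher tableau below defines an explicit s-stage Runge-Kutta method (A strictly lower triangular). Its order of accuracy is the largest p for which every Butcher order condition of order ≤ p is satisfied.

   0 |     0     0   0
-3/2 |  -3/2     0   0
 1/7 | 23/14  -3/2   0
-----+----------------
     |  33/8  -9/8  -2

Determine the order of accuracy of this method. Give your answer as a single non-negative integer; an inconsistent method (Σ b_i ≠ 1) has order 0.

1

b = (33/8, -9/8, -2)
c = (0, -3/2, 1/7)
Ac = (0, 0, 9/4)
Σ b_i: 33/8·1 + (-9/8)·1 + (-2)·1 = 1 ✓
b·c: (-9/8)·(-3/2) + (-2)·1/7 = 157/112 ≠ 1/2 ⇒ order 1.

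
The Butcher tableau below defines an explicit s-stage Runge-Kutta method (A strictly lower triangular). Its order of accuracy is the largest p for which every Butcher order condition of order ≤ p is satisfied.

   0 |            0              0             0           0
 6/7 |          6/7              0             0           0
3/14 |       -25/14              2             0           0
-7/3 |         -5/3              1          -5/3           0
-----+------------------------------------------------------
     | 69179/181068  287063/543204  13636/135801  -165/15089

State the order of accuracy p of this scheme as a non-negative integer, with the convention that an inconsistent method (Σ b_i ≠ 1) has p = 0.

3

b = (69179/181068, 287063/543204, 13636/135801, -165/15089)
c = (0, 6/7, 3/14, -7/3)
Ac = (0, 0, 12/7, 1/2)
Σ b_i: 69179/181068·1 + 287063/543204·1 + 13636/135801·1 + (-165/15089)·1 = 1 ✓
b·c: 287063/543204·6/7 + 13636/135801·3/14 + (-165/15089)·(-7/3) = 1/2 ✓
b·c²: 287063/543204·36/49 + 13636/135801·9/196 + (-165/15089)·49/9 = 1/3 ✓
b·Ac: 13636/135801·12/7 + (-165/15089)·1/2 = 1/6 ✓
b·c³: 287063/543204·216/343 + 13636/135801·27/2744 + (-165/15089)·(-343/27) = 6290891/13308498 ≠ 1/4 ⇒ order 3.
b·(c∘Ac): 13636/135801·18/49 + (-165/15089)·(-7/6) = 10487/211246 ≠ 1/8
b·Ac²: 13636/135801·72/49 + (-165/15089)·129/196 = 415067/2957444 ≠ 1/12
b·A²c: (-165/15089)·(-20/7) = 3300/105623 ≠ 1/24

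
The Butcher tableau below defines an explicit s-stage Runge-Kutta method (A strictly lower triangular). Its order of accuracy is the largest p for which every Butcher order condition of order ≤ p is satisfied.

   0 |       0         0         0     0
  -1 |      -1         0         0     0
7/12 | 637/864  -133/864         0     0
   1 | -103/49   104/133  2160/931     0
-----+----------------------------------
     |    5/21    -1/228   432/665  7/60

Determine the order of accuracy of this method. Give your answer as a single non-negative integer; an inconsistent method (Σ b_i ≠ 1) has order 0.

4

b = (5/21, -1/228, 432/665, 7/60)
c = (0, -1, 7/12, 1)
Ac = (0, 0, 133/864, 4/7)
Σ b_i: 5/21·1 + (-1/228)·1 + 432/665·1 + 7/60·1 = 1 ✓
b·c: (-1/228)·(-1) + 432/665·7/12 + 7/60·1 = 1/2 ✓
b·c²: (-1/228)·1 + 432/665·49/144 + 7/60·1 = 1/3 ✓
b·Ac: 432/665·133/864 + 7/60·4/7 = 1/6 ✓
b·c³: (-1/228)·(-1) + 432/665·343/1728 + 7/60·1 = 1/4 ✓
b·(c∘Ac): 432/665·931/10368 + 7/60·4/7 = 1/8 ✓
b·Ac²: 432/665·(-133/864) + 7/60·11/7 = 1/12 ✓
b·A²c: 7/60·5/14 = 1/24 ✓; 4 stages ⇒ order 4.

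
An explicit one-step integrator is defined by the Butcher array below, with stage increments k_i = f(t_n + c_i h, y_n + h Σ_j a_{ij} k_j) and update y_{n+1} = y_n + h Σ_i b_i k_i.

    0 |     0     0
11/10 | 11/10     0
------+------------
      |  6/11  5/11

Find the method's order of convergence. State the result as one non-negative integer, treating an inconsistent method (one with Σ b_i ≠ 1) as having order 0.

b = (6/11, 5/11)
c = (0, 11/10)
Σ b_i: 6/11·1 + 5/11·1 = 1 ✓
b·c: 5/11·11/10 = 1/2 ✓; 2 stages ⇒ order 2.

2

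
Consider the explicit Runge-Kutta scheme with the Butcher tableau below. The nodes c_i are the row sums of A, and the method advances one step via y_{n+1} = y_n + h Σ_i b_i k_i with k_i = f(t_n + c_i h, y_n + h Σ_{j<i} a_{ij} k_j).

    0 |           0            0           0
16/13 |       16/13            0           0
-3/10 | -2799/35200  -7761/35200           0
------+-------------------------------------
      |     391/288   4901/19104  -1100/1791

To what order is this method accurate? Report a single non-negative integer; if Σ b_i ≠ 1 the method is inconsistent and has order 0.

b = (391/288, 4901/19104, -1100/1791)
c = (0, 16/13, -3/10)
Ac = (0, 0, -597/2200)
Σ b_i: 391/288·1 + 4901/19104·1 + (-1100/1791)·1 = 1 ✓
b·c: 4901/19104·16/13 + (-1100/1791)·(-3/10) = 1/2 ✓
b·c²: 4901/19104·256/169 + (-1100/1791)·9/100 = 1/3 ✓
b·Ac: (-1100/1791)·(-597/2200) = 1/6 ✓; 3 stages ⇒ order 3.

3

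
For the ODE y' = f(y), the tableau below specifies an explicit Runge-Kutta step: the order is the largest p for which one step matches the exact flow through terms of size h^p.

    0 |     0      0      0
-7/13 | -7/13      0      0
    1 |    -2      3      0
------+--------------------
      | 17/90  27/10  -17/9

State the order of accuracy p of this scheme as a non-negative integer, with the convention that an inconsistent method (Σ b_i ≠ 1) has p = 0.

b = (17/90, 27/10, -17/9)
c = (0, -7/13, 1)
Ac = (0, 0, -21/13)
Σ b_i: 17/90·1 + 27/10·1 + (-17/9)·1 = 1 ✓
b·c: 27/10·(-7/13) + (-17/9)·1 = -3911/1170 ≠ 1/2 ⇒ order 1.

1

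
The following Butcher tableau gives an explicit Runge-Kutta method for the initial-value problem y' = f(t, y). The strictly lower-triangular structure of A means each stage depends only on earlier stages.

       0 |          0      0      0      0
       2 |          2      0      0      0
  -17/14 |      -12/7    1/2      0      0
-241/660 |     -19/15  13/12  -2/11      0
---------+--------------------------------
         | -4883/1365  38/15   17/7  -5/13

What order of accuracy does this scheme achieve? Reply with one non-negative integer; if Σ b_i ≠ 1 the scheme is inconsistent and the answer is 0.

b = (-4883/1365, 38/15, 17/7, -5/13)
c = (0, 2, -17/14, -241/660)
Ac = (0, 0, 1, 1103/462)
Σ b_i: (-4883/1365)·1 + 38/15·1 + 17/7·1 + (-5/13)·1 = 1 ✓
b·c: 38/15·2 + 17/7·(-17/14) + (-5/13)·(-241/660) = 949363/420420 ≠ 1/2 ⇒ order 1.

1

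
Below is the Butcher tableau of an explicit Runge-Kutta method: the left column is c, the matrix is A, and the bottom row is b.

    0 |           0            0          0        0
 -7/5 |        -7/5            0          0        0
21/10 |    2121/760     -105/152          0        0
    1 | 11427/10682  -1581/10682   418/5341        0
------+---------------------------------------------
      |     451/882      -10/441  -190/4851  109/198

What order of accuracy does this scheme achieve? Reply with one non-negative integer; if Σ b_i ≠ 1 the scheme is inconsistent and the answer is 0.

4

b = (451/882, -10/441, -190/4851, 109/198)
c = (0, -7/5, 21/10, 1)
Ac = (0, 0, 147/152, 81/218)
Σ b_i: 451/882·1 + (-10/441)·1 + (-190/4851)·1 + 109/198·1 = 1 ✓
b·c: (-10/441)·(-7/5) + (-190/4851)·21/10 + 109/198·1 = 1/2 ✓
b·c²: (-10/441)·49/25 + (-190/4851)·441/100 + 109/198·1 = 1/3 ✓
b·Ac: (-190/4851)·147/152 + 109/198·81/218 = 1/6 ✓
b·c³: (-10/441)·(-343/125) + (-190/4851)·9261/1000 + 109/198·1 = 1/4 ✓
b·(c∘Ac): (-190/4851)·3087/1520 + 109/198·81/218 = 1/8 ✓
b·Ac²: (-190/4851)·(-1029/760) + 109/198·6/109 = 1/12 ✓
b·A²c: 109/198·33/436 = 1/24 ✓; 4 stages ⇒ order 4.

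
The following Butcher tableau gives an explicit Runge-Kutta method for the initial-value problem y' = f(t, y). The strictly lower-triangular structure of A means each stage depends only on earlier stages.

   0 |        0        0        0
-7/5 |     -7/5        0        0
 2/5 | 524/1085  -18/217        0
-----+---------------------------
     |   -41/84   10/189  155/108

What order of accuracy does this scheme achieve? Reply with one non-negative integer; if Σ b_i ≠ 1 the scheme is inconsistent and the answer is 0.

3

b = (-41/84, 10/189, 155/108)
c = (0, -7/5, 2/5)
Ac = (0, 0, 18/155)
Σ b_i: (-41/84)·1 + 10/189·1 + 155/108·1 = 1 ✓
b·c: 10/189·(-7/5) + 155/108·2/5 = 1/2 ✓
b·c²: 10/189·49/25 + 155/108·4/25 = 1/3 ✓
b·Ac: 155/108·18/155 = 1/6 ✓; 3 stages ⇒ order 3.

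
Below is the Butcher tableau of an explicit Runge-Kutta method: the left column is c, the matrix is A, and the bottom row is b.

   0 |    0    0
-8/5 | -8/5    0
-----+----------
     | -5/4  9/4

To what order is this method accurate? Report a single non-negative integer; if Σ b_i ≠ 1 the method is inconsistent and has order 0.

b = (-5/4, 9/4)
c = (0, -8/5)
Σ b_i: (-5/4)·1 + 9/4·1 = 1 ✓
b·c: 9/4·(-8/5) = -18/5 ≠ 1/2 ⇒ order 1.

1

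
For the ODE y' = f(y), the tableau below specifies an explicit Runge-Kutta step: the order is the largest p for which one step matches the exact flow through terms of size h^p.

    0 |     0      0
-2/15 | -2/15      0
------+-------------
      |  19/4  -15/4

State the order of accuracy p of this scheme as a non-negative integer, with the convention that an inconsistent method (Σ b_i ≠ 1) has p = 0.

b = (19/4, -15/4)
c = (0, -2/15)
Σ b_i: 19/4·1 + (-15/4)·1 = 1 ✓
b·c: (-15/4)·(-2/15) = 1/2 ✓; 2 stages ⇒ order 2.

2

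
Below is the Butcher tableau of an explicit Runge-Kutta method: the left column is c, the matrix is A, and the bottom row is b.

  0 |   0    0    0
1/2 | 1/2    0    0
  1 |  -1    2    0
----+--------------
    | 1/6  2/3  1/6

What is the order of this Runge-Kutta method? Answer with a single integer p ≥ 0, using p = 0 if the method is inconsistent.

3

b = (1/6, 2/3, 1/6)
c = (0, 1/2, 1)
Ac = (0, 0, 1)
Σ b_i: 1/6·1 + 2/3·1 + 1/6·1 = 1 ✓
b·c: 2/3·1/2 + 1/6·1 = 1/2 ✓
b·c²: 2/3·1/4 + 1/6·1 = 1/3 ✓
b·Ac: 1/6·1 = 1/6 ✓; 3 stages ⇒ order 3.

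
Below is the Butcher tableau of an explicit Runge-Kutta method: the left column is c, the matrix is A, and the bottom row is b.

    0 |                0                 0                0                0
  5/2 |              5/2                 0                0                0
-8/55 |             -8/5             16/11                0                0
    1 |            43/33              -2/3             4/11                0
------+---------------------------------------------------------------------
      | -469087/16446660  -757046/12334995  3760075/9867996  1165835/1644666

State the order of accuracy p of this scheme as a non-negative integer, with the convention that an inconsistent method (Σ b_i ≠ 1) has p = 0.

3

b = (-469087/16446660, -757046/12334995, 3760075/9867996, 1165835/1644666)
c = (0, 5/2, -8/55, 1)
Ac = (0, 0, 40/11, -3121/1815)
Σ b_i: (-469087/16446660)·1 + (-757046/12334995)·1 + 3760075/9867996·1 + 1165835/1644666·1 = 1 ✓
b·c: (-757046/12334995)·5/2 + 3760075/9867996·(-8/55) + 1165835/1644666·1 = 1/2 ✓
b·c²: (-757046/12334995)·25/4 + 3760075/9867996·64/3025 + 1165835/1644666·1 = 1/3 ✓
b·Ac: 3760075/9867996·40/11 + 1165835/1644666·(-3121/1815) = 1/6 ✓
b·c³: (-757046/12334995)·125/8 + 3760075/9867996·(-512/166375) + 1165835/1644666·1 = -4132727/16446660 ≠ 1/4 ⇒ order 3.
b·(c∘Ac): 3760075/9867996·(-64/121) + 1165835/1644666·(-3121/1815) = -2336189/1644666 ≠ 1/8
b·Ac²: 3760075/9867996·100/11 + 1165835/1644666·(-830339/199650) = 93324749/180913260 ≠ 1/12
b·A²c: 1165835/1644666·160/121 = 770800/822333 ≠ 1/24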